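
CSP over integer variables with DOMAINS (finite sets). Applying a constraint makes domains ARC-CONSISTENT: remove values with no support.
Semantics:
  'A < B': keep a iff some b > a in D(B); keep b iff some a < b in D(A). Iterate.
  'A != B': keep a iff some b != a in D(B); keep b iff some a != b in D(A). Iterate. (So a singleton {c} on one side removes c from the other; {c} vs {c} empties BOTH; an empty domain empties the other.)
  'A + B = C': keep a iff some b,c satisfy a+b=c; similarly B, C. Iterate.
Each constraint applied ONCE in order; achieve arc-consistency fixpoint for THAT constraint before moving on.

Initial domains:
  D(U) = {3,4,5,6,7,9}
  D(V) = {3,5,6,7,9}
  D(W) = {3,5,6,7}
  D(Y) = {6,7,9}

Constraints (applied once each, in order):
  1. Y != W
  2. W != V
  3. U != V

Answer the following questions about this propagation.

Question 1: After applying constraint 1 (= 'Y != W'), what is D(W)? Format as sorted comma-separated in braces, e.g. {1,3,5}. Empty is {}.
Constraint 1 (Y != W) on D(Y)={6,7,9} D(W)={3,5,6,7}: no change
So after constraint 1: D(W) = {3,5,6,7}

Answer: {3,5,6,7}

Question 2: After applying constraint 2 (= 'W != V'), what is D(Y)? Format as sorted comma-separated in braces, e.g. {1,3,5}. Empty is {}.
Answer: {6,7,9}

Derivation:
Constraint 1 (Y != W) on D(Y)={6,7,9} D(W)={3,5,6,7}: no change
Constraint 2 (W != V) on D(W)={3,5,6,7} D(V)={3,5,6,7,9}: no change
So after constraint 2: D(Y) = {6,7,9}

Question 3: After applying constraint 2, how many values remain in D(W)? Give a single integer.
Answer: 4

Derivation:
Constraint 1 (Y != W) on D(Y)={6,7,9} D(W)={3,5,6,7}: no change
Constraint 2 (W != V) on D(W)={3,5,6,7} D(V)={3,5,6,7,9}: no change
So after constraint 2: D(W)={3,5,6,7}, size = 4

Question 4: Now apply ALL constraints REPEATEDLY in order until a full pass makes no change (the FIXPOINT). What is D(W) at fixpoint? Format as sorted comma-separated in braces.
Answer: {3,5,6,7}

Derivation:
pass 0 (initial): D(W)={3,5,6,7}
pass 1: no change
Fixpoint after 1 passes: D(W) = {3,5,6,7}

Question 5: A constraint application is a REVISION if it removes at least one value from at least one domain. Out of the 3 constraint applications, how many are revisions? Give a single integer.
Answer: 0

Derivation:
Constraint 1 (Y != W) on D(Y)={6,7,9} D(W)={3,5,6,7}: no change => not a revision
Constraint 2 (W != V) on D(W)={3,5,6,7} D(V)={3,5,6,7,9}: no change => not a revision
Constraint 3 (U != V) on D(U)={3,4,5,6,7,9} D(V)={3,5,6,7,9}: no change => not a revision
Total revisions = 0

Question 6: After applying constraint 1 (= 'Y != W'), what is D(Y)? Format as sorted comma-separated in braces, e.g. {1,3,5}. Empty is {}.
Answer: {6,7,9}

Derivation:
Constraint 1 (Y != W) on D(Y)={6,7,9} D(W)={3,5,6,7}: no change
So after constraint 1: D(Y) = {6,7,9}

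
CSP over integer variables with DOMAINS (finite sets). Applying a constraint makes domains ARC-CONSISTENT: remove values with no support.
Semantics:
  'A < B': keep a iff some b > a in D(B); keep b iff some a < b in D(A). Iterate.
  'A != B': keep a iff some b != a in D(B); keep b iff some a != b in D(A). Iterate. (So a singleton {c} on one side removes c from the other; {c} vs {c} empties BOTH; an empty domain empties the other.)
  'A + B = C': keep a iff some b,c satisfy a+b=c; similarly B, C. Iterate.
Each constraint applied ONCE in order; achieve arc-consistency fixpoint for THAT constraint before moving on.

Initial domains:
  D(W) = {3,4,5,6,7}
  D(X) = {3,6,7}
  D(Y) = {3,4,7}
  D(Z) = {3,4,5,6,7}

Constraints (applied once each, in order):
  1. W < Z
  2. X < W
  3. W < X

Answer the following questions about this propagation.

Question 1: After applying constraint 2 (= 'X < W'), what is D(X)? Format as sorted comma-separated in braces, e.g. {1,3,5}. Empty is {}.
Constraint 1 (W < Z) on D(W)={3,4,5,6,7} D(Z)={3,4,5,6,7}: W {3,4,5,6,7}->{3,4,5,6}; Z {3,4,5,6,7}->{4,5,6,7}
Constraint 2 (X < W) on D(X)={3,6,7} D(W)={3,4,5,6}: X {3,6,7}->{3}; W {3,4,5,6}->{4,5,6}
So after constraint 2: D(X) = {3}

Answer: {3}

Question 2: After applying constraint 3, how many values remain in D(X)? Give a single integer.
Answer: 0

Derivation:
Constraint 1 (W < Z) on D(W)={3,4,5,6,7} D(Z)={3,4,5,6,7}: W {3,4,5,6,7}->{3,4,5,6}; Z {3,4,5,6,7}->{4,5,6,7}
Constraint 2 (X < W) on D(X)={3,6,7} D(W)={3,4,5,6}: X {3,6,7}->{3}; W {3,4,5,6}->{4,5,6}
Constraint 3 (W < X) on D(W)={4,5,6} D(X)={3}: W {4,5,6}->{}; X {3}->{}
So after constraint 3: D(X)={}, size = 0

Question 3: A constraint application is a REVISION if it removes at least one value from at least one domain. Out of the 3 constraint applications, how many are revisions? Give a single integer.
Answer: 3

Derivation:
Constraint 1 (W < Z) on D(W)={3,4,5,6,7} D(Z)={3,4,5,6,7}: W {3,4,5,6,7}->{3,4,5,6}; Z {3,4,5,6,7}->{4,5,6,7} => REVISION
Constraint 2 (X < W) on D(X)={3,6,7} D(W)={3,4,5,6}: X {3,6,7}->{3}; W {3,4,5,6}->{4,5,6} => REVISION
Constraint 3 (W < X) on D(W)={4,5,6} D(X)={3}: W {4,5,6}->{}; X {3}->{} => REVISION
Total revisions = 3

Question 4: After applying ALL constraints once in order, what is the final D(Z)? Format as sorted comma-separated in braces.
Constraint 1 (W < Z) on D(W)={3,4,5,6,7} D(Z)={3,4,5,6,7}: W {3,4,5,6,7}->{3,4,5,6}; Z {3,4,5,6,7}->{4,5,6,7}
Constraint 2 (X < W) on D(X)={3,6,7} D(W)={3,4,5,6}: X {3,6,7}->{3}; W {3,4,5,6}->{4,5,6}
Constraint 3 (W < X) on D(W)={4,5,6} D(X)={3}: W {4,5,6}->{}; X {3}->{}
So after all 3 constraints: D(Z) = {4,5,6,7}

Answer: {4,5,6,7}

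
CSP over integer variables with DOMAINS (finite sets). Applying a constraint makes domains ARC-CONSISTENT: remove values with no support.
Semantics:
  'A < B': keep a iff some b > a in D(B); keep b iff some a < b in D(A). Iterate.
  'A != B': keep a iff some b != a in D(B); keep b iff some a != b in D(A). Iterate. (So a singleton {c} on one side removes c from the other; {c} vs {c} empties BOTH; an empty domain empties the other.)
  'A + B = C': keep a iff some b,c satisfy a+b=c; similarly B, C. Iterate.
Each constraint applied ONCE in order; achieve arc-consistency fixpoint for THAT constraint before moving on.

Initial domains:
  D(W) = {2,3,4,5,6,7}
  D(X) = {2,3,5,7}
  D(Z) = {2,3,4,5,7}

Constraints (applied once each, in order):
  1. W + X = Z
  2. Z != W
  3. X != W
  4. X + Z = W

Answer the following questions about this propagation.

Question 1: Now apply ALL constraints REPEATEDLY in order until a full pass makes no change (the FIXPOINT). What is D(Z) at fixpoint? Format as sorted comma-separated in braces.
Answer: {}

Derivation:
pass 0 (initial): D(Z)={2,3,4,5,7}
pass 1: W {2,3,4,5,6,7}->{}; X {2,3,5,7}->{}; Z {2,3,4,5,7}->{}
pass 2: no change
Fixpoint after 2 passes: D(Z) = {}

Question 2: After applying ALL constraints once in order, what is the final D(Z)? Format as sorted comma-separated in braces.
Constraint 1 (W + X = Z) on D(W)={2,3,4,5,6,7} D(X)={2,3,5,7} D(Z)={2,3,4,5,7}: W {2,3,4,5,6,7}->{2,3,4,5}; X {2,3,5,7}->{2,3,5}; Z {2,3,4,5,7}->{4,5,7}
Constraint 2 (Z != W) on D(Z)={4,5,7} D(W)={2,3,4,5}: no change
Constraint 3 (X != W) on D(X)={2,3,5} D(W)={2,3,4,5}: no change
Constraint 4 (X + Z = W) on D(X)={2,3,5} D(Z)={4,5,7} D(W)={2,3,4,5}: X {2,3,5}->{}; Z {4,5,7}->{}; W {2,3,4,5}->{}
So after all 4 constraints: D(Z) = {}

Answer: {}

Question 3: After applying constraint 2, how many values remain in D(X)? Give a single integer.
Answer: 3

Derivation:
Constraint 1 (W + X = Z) on D(W)={2,3,4,5,6,7} D(X)={2,3,5,7} D(Z)={2,3,4,5,7}: W {2,3,4,5,6,7}->{2,3,4,5}; X {2,3,5,7}->{2,3,5}; Z {2,3,4,5,7}->{4,5,7}
Constraint 2 (Z != W) on D(Z)={4,5,7} D(W)={2,3,4,5}: no change
So after constraint 2: D(X)={2,3,5}, size = 3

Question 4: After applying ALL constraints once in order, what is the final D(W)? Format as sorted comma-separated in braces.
Constraint 1 (W + X = Z) on D(W)={2,3,4,5,6,7} D(X)={2,3,5,7} D(Z)={2,3,4,5,7}: W {2,3,4,5,6,7}->{2,3,4,5}; X {2,3,5,7}->{2,3,5}; Z {2,3,4,5,7}->{4,5,7}
Constraint 2 (Z != W) on D(Z)={4,5,7} D(W)={2,3,4,5}: no change
Constraint 3 (X != W) on D(X)={2,3,5} D(W)={2,3,4,5}: no change
Constraint 4 (X + Z = W) on D(X)={2,3,5} D(Z)={4,5,7} D(W)={2,3,4,5}: X {2,3,5}->{}; Z {4,5,7}->{}; W {2,3,4,5}->{}
So after all 4 constraints: D(W) = {}

Answer: {}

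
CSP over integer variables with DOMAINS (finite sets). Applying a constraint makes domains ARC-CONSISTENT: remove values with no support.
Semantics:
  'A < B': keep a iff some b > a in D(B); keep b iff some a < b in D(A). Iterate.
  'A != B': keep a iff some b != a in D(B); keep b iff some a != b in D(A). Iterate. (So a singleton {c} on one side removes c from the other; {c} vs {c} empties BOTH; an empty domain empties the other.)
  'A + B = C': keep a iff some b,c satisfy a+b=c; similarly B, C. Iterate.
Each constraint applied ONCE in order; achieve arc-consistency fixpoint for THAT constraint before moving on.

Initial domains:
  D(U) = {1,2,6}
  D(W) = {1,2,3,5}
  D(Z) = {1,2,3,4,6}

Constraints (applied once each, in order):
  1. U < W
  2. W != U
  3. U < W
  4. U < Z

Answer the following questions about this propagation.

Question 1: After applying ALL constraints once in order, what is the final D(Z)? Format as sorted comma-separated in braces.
Answer: {2,3,4,6}

Derivation:
Constraint 1 (U < W) on D(U)={1,2,6} D(W)={1,2,3,5}: U {1,2,6}->{1,2}; W {1,2,3,5}->{2,3,5}
Constraint 2 (W != U) on D(W)={2,3,5} D(U)={1,2}: no change
Constraint 3 (U < W) on D(U)={1,2} D(W)={2,3,5}: no change
Constraint 4 (U < Z) on D(U)={1,2} D(Z)={1,2,3,4,6}: Z {1,2,3,4,6}->{2,3,4,6}
So after all 4 constraints: D(Z) = {2,3,4,6}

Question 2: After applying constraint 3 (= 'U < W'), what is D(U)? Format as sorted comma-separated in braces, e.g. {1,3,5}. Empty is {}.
Constraint 1 (U < W) on D(U)={1,2,6} D(W)={1,2,3,5}: U {1,2,6}->{1,2}; W {1,2,3,5}->{2,3,5}
Constraint 2 (W != U) on D(W)={2,3,5} D(U)={1,2}: no change
Constraint 3 (U < W) on D(U)={1,2} D(W)={2,3,5}: no change
So after constraint 3: D(U) = {1,2}

Answer: {1,2}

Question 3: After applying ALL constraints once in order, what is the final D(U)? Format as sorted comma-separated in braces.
Constraint 1 (U < W) on D(U)={1,2,6} D(W)={1,2,3,5}: U {1,2,6}->{1,2}; W {1,2,3,5}->{2,3,5}
Constraint 2 (W != U) on D(W)={2,3,5} D(U)={1,2}: no change
Constraint 3 (U < W) on D(U)={1,2} D(W)={2,3,5}: no change
Constraint 4 (U < Z) on D(U)={1,2} D(Z)={1,2,3,4,6}: Z {1,2,3,4,6}->{2,3,4,6}
So after all 4 constraints: D(U) = {1,2}

Answer: {1,2}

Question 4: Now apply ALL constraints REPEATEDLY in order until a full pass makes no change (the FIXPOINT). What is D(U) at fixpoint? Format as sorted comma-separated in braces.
Answer: {1,2}

Derivation:
pass 0 (initial): D(U)={1,2,6}
pass 1: U {1,2,6}->{1,2}; W {1,2,3,5}->{2,3,5}; Z {1,2,3,4,6}->{2,3,4,6}
pass 2: no change
Fixpoint after 2 passes: D(U) = {1,2}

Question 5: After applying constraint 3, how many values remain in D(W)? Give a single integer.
Constraint 1 (U < W) on D(U)={1,2,6} D(W)={1,2,3,5}: U {1,2,6}->{1,2}; W {1,2,3,5}->{2,3,5}
Constraint 2 (W != U) on D(W)={2,3,5} D(U)={1,2}: no change
Constraint 3 (U < W) on D(U)={1,2} D(W)={2,3,5}: no change
So after constraint 3: D(W)={2,3,5}, size = 3

Answer: 3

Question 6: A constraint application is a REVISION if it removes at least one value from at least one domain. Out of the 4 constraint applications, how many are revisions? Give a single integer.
Answer: 2

Derivation:
Constraint 1 (U < W) on D(U)={1,2,6} D(W)={1,2,3,5}: U {1,2,6}->{1,2}; W {1,2,3,5}->{2,3,5} => REVISION
Constraint 2 (W != U) on D(W)={2,3,5} D(U)={1,2}: no change => not a revision
Constraint 3 (U < W) on D(U)={1,2} D(W)={2,3,5}: no change => not a revision
Constraint 4 (U < Z) on D(U)={1,2} D(Z)={1,2,3,4,6}: Z {1,2,3,4,6}->{2,3,4,6} => REVISION
Total revisions = 2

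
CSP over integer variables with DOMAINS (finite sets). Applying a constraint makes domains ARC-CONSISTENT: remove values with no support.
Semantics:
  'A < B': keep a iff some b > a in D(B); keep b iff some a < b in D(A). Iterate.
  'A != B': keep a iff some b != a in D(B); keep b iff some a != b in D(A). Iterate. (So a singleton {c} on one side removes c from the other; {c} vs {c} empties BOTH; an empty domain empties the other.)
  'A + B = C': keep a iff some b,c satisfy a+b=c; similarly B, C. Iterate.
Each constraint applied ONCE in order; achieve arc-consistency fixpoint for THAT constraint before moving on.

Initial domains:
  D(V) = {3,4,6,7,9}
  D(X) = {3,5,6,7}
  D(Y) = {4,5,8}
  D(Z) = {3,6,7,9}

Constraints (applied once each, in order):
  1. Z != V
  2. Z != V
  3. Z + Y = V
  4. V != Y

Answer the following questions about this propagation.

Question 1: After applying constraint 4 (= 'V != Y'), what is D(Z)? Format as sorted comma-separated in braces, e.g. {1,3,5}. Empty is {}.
Constraint 1 (Z != V) on D(Z)={3,6,7,9} D(V)={3,4,6,7,9}: no change
Constraint 2 (Z != V) on D(Z)={3,6,7,9} D(V)={3,4,6,7,9}: no change
Constraint 3 (Z + Y = V) on D(Z)={3,6,7,9} D(Y)={4,5,8} D(V)={3,4,6,7,9}: Z {3,6,7,9}->{3}; Y {4,5,8}->{4}; V {3,4,6,7,9}->{7}
Constraint 4 (V != Y) on D(V)={7} D(Y)={4}: no change
So after constraint 4: D(Z) = {3}

Answer: {3}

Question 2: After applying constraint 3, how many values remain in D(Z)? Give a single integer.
Constraint 1 (Z != V) on D(Z)={3,6,7,9} D(V)={3,4,6,7,9}: no change
Constraint 2 (Z != V) on D(Z)={3,6,7,9} D(V)={3,4,6,7,9}: no change
Constraint 3 (Z + Y = V) on D(Z)={3,6,7,9} D(Y)={4,5,8} D(V)={3,4,6,7,9}: Z {3,6,7,9}->{3}; Y {4,5,8}->{4}; V {3,4,6,7,9}->{7}
So after constraint 3: D(Z)={3}, size = 1

Answer: 1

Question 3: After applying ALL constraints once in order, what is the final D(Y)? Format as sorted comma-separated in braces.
Answer: {4}

Derivation:
Constraint 1 (Z != V) on D(Z)={3,6,7,9} D(V)={3,4,6,7,9}: no change
Constraint 2 (Z != V) on D(Z)={3,6,7,9} D(V)={3,4,6,7,9}: no change
Constraint 3 (Z + Y = V) on D(Z)={3,6,7,9} D(Y)={4,5,8} D(V)={3,4,6,7,9}: Z {3,6,7,9}->{3}; Y {4,5,8}->{4}; V {3,4,6,7,9}->{7}
Constraint 4 (V != Y) on D(V)={7} D(Y)={4}: no change
So after all 4 constraints: D(Y) = {4}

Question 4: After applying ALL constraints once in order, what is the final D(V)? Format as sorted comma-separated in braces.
Constraint 1 (Z != V) on D(Z)={3,6,7,9} D(V)={3,4,6,7,9}: no change
Constraint 2 (Z != V) on D(Z)={3,6,7,9} D(V)={3,4,6,7,9}: no change
Constraint 3 (Z + Y = V) on D(Z)={3,6,7,9} D(Y)={4,5,8} D(V)={3,4,6,7,9}: Z {3,6,7,9}->{3}; Y {4,5,8}->{4}; V {3,4,6,7,9}->{7}
Constraint 4 (V != Y) on D(V)={7} D(Y)={4}: no change
So after all 4 constraints: D(V) = {7}

Answer: {7}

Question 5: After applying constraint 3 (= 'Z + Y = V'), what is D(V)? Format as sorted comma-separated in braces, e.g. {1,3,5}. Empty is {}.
Constraint 1 (Z != V) on D(Z)={3,6,7,9} D(V)={3,4,6,7,9}: no change
Constraint 2 (Z != V) on D(Z)={3,6,7,9} D(V)={3,4,6,7,9}: no change
Constraint 3 (Z + Y = V) on D(Z)={3,6,7,9} D(Y)={4,5,8} D(V)={3,4,6,7,9}: Z {3,6,7,9}->{3}; Y {4,5,8}->{4}; V {3,4,6,7,9}->{7}
So after constraint 3: D(V) = {7}

Answer: {7}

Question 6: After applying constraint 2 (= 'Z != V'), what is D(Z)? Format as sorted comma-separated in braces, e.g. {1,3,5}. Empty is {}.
Constraint 1 (Z != V) on D(Z)={3,6,7,9} D(V)={3,4,6,7,9}: no change
Constraint 2 (Z != V) on D(Z)={3,6,7,9} D(V)={3,4,6,7,9}: no change
So after constraint 2: D(Z) = {3,6,7,9}

Answer: {3,6,7,9}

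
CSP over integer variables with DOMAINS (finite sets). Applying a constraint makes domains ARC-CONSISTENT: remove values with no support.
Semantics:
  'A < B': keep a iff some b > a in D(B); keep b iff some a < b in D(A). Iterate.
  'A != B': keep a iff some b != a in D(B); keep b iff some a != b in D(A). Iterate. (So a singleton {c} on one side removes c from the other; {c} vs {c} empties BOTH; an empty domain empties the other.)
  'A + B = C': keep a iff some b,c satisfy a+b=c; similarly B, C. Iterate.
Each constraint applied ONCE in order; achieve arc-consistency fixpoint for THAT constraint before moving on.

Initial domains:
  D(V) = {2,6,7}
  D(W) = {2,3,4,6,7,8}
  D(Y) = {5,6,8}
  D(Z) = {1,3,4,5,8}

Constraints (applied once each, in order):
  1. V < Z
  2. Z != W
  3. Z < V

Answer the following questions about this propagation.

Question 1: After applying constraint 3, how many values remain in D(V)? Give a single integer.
Answer: 2

Derivation:
Constraint 1 (V < Z) on D(V)={2,6,7} D(Z)={1,3,4,5,8}: Z {1,3,4,5,8}->{3,4,5,8}
Constraint 2 (Z != W) on D(Z)={3,4,5,8} D(W)={2,3,4,6,7,8}: no change
Constraint 3 (Z < V) on D(Z)={3,4,5,8} D(V)={2,6,7}: Z {3,4,5,8}->{3,4,5}; V {2,6,7}->{6,7}
So after constraint 3: D(V)={6,7}, size = 2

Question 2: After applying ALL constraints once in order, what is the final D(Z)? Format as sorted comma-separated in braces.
Answer: {3,4,5}

Derivation:
Constraint 1 (V < Z) on D(V)={2,6,7} D(Z)={1,3,4,5,8}: Z {1,3,4,5,8}->{3,4,5,8}
Constraint 2 (Z != W) on D(Z)={3,4,5,8} D(W)={2,3,4,6,7,8}: no change
Constraint 3 (Z < V) on D(Z)={3,4,5,8} D(V)={2,6,7}: Z {3,4,5,8}->{3,4,5}; V {2,6,7}->{6,7}
So after all 3 constraints: D(Z) = {3,4,5}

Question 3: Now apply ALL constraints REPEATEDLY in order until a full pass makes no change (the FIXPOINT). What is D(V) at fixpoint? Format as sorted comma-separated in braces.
Answer: {}

Derivation:
pass 0 (initial): D(V)={2,6,7}
pass 1: V {2,6,7}->{6,7}; Z {1,3,4,5,8}->{3,4,5}
pass 2: V {6,7}->{}; W {2,3,4,6,7,8}->{}; Z {3,4,5}->{}
pass 3: no change
Fixpoint after 3 passes: D(V) = {}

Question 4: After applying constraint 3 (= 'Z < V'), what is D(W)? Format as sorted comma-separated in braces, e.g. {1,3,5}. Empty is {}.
Constraint 1 (V < Z) on D(V)={2,6,7} D(Z)={1,3,4,5,8}: Z {1,3,4,5,8}->{3,4,5,8}
Constraint 2 (Z != W) on D(Z)={3,4,5,8} D(W)={2,3,4,6,7,8}: no change
Constraint 3 (Z < V) on D(Z)={3,4,5,8} D(V)={2,6,7}: Z {3,4,5,8}->{3,4,5}; V {2,6,7}->{6,7}
So after constraint 3: D(W) = {2,3,4,6,7,8}

Answer: {2,3,4,6,7,8}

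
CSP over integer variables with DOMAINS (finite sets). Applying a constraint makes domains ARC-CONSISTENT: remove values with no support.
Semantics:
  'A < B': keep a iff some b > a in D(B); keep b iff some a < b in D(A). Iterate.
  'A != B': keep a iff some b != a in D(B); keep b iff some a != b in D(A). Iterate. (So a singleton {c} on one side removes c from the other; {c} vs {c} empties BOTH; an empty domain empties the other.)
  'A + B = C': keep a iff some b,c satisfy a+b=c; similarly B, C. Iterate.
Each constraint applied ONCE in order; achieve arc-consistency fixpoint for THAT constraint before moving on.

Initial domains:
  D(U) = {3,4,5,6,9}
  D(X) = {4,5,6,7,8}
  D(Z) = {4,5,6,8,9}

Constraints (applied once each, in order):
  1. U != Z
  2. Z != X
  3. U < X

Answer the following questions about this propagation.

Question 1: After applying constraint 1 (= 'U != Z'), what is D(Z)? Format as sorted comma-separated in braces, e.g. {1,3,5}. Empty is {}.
Constraint 1 (U != Z) on D(U)={3,4,5,6,9} D(Z)={4,5,6,8,9}: no change
So after constraint 1: D(Z) = {4,5,6,8,9}

Answer: {4,5,6,8,9}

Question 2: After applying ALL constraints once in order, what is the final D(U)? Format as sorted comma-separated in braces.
Constraint 1 (U != Z) on D(U)={3,4,5,6,9} D(Z)={4,5,6,8,9}: no change
Constraint 2 (Z != X) on D(Z)={4,5,6,8,9} D(X)={4,5,6,7,8}: no change
Constraint 3 (U < X) on D(U)={3,4,5,6,9} D(X)={4,5,6,7,8}: U {3,4,5,6,9}->{3,4,5,6}
So after all 3 constraints: D(U) = {3,4,5,6}

Answer: {3,4,5,6}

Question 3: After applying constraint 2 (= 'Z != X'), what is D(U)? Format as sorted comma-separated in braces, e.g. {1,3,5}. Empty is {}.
Answer: {3,4,5,6,9}

Derivation:
Constraint 1 (U != Z) on D(U)={3,4,5,6,9} D(Z)={4,5,6,8,9}: no change
Constraint 2 (Z != X) on D(Z)={4,5,6,8,9} D(X)={4,5,6,7,8}: no change
So after constraint 2: D(U) = {3,4,5,6,9}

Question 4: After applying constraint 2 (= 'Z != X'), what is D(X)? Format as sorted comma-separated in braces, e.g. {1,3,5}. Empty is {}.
Constraint 1 (U != Z) on D(U)={3,4,5,6,9} D(Z)={4,5,6,8,9}: no change
Constraint 2 (Z != X) on D(Z)={4,5,6,8,9} D(X)={4,5,6,7,8}: no change
So after constraint 2: D(X) = {4,5,6,7,8}

Answer: {4,5,6,7,8}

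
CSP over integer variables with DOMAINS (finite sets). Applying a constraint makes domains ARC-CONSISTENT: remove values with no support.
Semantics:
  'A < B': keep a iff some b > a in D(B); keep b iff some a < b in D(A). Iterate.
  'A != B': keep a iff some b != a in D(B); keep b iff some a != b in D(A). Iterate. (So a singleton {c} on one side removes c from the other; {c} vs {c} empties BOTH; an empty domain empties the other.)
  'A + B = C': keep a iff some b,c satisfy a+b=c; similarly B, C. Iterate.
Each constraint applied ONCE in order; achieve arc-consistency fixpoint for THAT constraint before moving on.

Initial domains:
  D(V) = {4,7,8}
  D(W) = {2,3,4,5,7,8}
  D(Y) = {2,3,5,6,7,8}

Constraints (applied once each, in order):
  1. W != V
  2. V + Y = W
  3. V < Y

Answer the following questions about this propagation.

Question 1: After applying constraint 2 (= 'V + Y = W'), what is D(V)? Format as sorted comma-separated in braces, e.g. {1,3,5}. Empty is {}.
Answer: {4}

Derivation:
Constraint 1 (W != V) on D(W)={2,3,4,5,7,8} D(V)={4,7,8}: no change
Constraint 2 (V + Y = W) on D(V)={4,7,8} D(Y)={2,3,5,6,7,8} D(W)={2,3,4,5,7,8}: V {4,7,8}->{4}; Y {2,3,5,6,7,8}->{3}; W {2,3,4,5,7,8}->{7}
So after constraint 2: D(V) = {4}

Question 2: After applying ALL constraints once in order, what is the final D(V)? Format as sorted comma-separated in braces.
Answer: {}

Derivation:
Constraint 1 (W != V) on D(W)={2,3,4,5,7,8} D(V)={4,7,8}: no change
Constraint 2 (V + Y = W) on D(V)={4,7,8} D(Y)={2,3,5,6,7,8} D(W)={2,3,4,5,7,8}: V {4,7,8}->{4}; Y {2,3,5,6,7,8}->{3}; W {2,3,4,5,7,8}->{7}
Constraint 3 (V < Y) on D(V)={4} D(Y)={3}: V {4}->{}; Y {3}->{}
So after all 3 constraints: D(V) = {}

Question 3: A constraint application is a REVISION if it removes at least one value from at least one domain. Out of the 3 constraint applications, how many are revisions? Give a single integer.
Answer: 2

Derivation:
Constraint 1 (W != V) on D(W)={2,3,4,5,7,8} D(V)={4,7,8}: no change => not a revision
Constraint 2 (V + Y = W) on D(V)={4,7,8} D(Y)={2,3,5,6,7,8} D(W)={2,3,4,5,7,8}: V {4,7,8}->{4}; Y {2,3,5,6,7,8}->{3}; W {2,3,4,5,7,8}->{7} => REVISION
Constraint 3 (V < Y) on D(V)={4} D(Y)={3}: V {4}->{}; Y {3}->{} => REVISION
Total revisions = 2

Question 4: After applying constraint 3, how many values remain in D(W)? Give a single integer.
Answer: 1

Derivation:
Constraint 1 (W != V) on D(W)={2,3,4,5,7,8} D(V)={4,7,8}: no change
Constraint 2 (V + Y = W) on D(V)={4,7,8} D(Y)={2,3,5,6,7,8} D(W)={2,3,4,5,7,8}: V {4,7,8}->{4}; Y {2,3,5,6,7,8}->{3}; W {2,3,4,5,7,8}->{7}
Constraint 3 (V < Y) on D(V)={4} D(Y)={3}: V {4}->{}; Y {3}->{}
So after constraint 3: D(W)={7}, size = 1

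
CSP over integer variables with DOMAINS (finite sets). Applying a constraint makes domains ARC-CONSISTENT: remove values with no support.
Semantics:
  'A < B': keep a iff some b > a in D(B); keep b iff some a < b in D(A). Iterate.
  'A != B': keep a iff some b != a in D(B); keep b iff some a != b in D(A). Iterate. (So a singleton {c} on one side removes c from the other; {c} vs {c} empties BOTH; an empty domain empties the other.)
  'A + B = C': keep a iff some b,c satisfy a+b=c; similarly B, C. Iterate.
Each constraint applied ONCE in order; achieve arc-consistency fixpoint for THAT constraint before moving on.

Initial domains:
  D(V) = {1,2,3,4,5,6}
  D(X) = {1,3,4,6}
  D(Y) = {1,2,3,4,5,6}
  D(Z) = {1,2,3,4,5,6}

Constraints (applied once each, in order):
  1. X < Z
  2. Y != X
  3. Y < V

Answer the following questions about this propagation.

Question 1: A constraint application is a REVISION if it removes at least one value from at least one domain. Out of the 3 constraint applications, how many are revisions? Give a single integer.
Constraint 1 (X < Z) on D(X)={1,3,4,6} D(Z)={1,2,3,4,5,6}: X {1,3,4,6}->{1,3,4}; Z {1,2,3,4,5,6}->{2,3,4,5,6} => REVISION
Constraint 2 (Y != X) on D(Y)={1,2,3,4,5,6} D(X)={1,3,4}: no change => not a revision
Constraint 3 (Y < V) on D(Y)={1,2,3,4,5,6} D(V)={1,2,3,4,5,6}: Y {1,2,3,4,5,6}->{1,2,3,4,5}; V {1,2,3,4,5,6}->{2,3,4,5,6} => REVISION
Total revisions = 2

Answer: 2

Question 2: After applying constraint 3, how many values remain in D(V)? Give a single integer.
Constraint 1 (X < Z) on D(X)={1,3,4,6} D(Z)={1,2,3,4,5,6}: X {1,3,4,6}->{1,3,4}; Z {1,2,3,4,5,6}->{2,3,4,5,6}
Constraint 2 (Y != X) on D(Y)={1,2,3,4,5,6} D(X)={1,3,4}: no change
Constraint 3 (Y < V) on D(Y)={1,2,3,4,5,6} D(V)={1,2,3,4,5,6}: Y {1,2,3,4,5,6}->{1,2,3,4,5}; V {1,2,3,4,5,6}->{2,3,4,5,6}
So after constraint 3: D(V)={2,3,4,5,6}, size = 5

Answer: 5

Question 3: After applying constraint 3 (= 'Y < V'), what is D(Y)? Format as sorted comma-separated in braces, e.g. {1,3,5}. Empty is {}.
Answer: {1,2,3,4,5}

Derivation:
Constraint 1 (X < Z) on D(X)={1,3,4,6} D(Z)={1,2,3,4,5,6}: X {1,3,4,6}->{1,3,4}; Z {1,2,3,4,5,6}->{2,3,4,5,6}
Constraint 2 (Y != X) on D(Y)={1,2,3,4,5,6} D(X)={1,3,4}: no change
Constraint 3 (Y < V) on D(Y)={1,2,3,4,5,6} D(V)={1,2,3,4,5,6}: Y {1,2,3,4,5,6}->{1,2,3,4,5}; V {1,2,3,4,5,6}->{2,3,4,5,6}
So after constraint 3: D(Y) = {1,2,3,4,5}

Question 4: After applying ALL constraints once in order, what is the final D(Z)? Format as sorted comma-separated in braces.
Constraint 1 (X < Z) on D(X)={1,3,4,6} D(Z)={1,2,3,4,5,6}: X {1,3,4,6}->{1,3,4}; Z {1,2,3,4,5,6}->{2,3,4,5,6}
Constraint 2 (Y != X) on D(Y)={1,2,3,4,5,6} D(X)={1,3,4}: no change
Constraint 3 (Y < V) on D(Y)={1,2,3,4,5,6} D(V)={1,2,3,4,5,6}: Y {1,2,3,4,5,6}->{1,2,3,4,5}; V {1,2,3,4,5,6}->{2,3,4,5,6}
So after all 3 constraints: D(Z) = {2,3,4,5,6}

Answer: {2,3,4,5,6}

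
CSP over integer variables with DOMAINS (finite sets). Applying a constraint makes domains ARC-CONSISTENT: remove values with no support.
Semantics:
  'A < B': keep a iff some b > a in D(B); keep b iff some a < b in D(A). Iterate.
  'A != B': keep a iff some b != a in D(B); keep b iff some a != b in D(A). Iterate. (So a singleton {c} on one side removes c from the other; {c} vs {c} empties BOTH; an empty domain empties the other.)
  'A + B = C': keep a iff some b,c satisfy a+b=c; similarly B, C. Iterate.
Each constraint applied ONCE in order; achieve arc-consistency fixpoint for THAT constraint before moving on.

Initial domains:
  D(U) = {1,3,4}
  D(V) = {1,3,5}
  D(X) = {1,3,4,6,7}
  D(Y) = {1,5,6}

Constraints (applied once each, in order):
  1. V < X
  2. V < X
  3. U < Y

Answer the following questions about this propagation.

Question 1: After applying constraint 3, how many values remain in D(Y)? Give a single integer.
Constraint 1 (V < X) on D(V)={1,3,5} D(X)={1,3,4,6,7}: X {1,3,4,6,7}->{3,4,6,7}
Constraint 2 (V < X) on D(V)={1,3,5} D(X)={3,4,6,7}: no change
Constraint 3 (U < Y) on D(U)={1,3,4} D(Y)={1,5,6}: Y {1,5,6}->{5,6}
So after constraint 3: D(Y)={5,6}, size = 2

Answer: 2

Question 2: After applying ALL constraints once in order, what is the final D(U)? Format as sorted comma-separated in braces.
Constraint 1 (V < X) on D(V)={1,3,5} D(X)={1,3,4,6,7}: X {1,3,4,6,7}->{3,4,6,7}
Constraint 2 (V < X) on D(V)={1,3,5} D(X)={3,4,6,7}: no change
Constraint 3 (U < Y) on D(U)={1,3,4} D(Y)={1,5,6}: Y {1,5,6}->{5,6}
So after all 3 constraints: D(U) = {1,3,4}

Answer: {1,3,4}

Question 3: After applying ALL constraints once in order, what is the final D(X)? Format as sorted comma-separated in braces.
Constraint 1 (V < X) on D(V)={1,3,5} D(X)={1,3,4,6,7}: X {1,3,4,6,7}->{3,4,6,7}
Constraint 2 (V < X) on D(V)={1,3,5} D(X)={3,4,6,7}: no change
Constraint 3 (U < Y) on D(U)={1,3,4} D(Y)={1,5,6}: Y {1,5,6}->{5,6}
So after all 3 constraints: D(X) = {3,4,6,7}

Answer: {3,4,6,7}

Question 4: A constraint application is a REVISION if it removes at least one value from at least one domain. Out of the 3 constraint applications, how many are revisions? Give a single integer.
Answer: 2

Derivation:
Constraint 1 (V < X) on D(V)={1,3,5} D(X)={1,3,4,6,7}: X {1,3,4,6,7}->{3,4,6,7} => REVISION
Constraint 2 (V < X) on D(V)={1,3,5} D(X)={3,4,6,7}: no change => not a revision
Constraint 3 (U < Y) on D(U)={1,3,4} D(Y)={1,5,6}: Y {1,5,6}->{5,6} => REVISION
Total revisions = 2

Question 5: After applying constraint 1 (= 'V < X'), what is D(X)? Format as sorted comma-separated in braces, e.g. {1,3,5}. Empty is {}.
Answer: {3,4,6,7}

Derivation:
Constraint 1 (V < X) on D(V)={1,3,5} D(X)={1,3,4,6,7}: X {1,3,4,6,7}->{3,4,6,7}
So after constraint 1: D(X) = {3,4,6,7}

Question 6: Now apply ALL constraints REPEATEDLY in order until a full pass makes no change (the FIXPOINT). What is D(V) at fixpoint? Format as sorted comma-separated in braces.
pass 0 (initial): D(V)={1,3,5}
pass 1: X {1,3,4,6,7}->{3,4,6,7}; Y {1,5,6}->{5,6}
pass 2: no change
Fixpoint after 2 passes: D(V) = {1,3,5}

Answer: {1,3,5}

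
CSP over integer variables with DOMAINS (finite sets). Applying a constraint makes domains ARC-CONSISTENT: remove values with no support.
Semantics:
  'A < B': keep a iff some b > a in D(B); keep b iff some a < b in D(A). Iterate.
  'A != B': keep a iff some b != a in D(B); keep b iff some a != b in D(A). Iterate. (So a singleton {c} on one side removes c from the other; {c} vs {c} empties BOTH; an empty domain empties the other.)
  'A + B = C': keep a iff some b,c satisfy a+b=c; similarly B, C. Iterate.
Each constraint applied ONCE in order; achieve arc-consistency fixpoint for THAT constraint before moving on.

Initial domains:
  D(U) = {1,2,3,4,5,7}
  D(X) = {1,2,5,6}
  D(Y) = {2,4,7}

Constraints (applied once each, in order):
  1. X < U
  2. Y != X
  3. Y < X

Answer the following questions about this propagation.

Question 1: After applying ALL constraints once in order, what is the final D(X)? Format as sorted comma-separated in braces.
Constraint 1 (X < U) on D(X)={1,2,5,6} D(U)={1,2,3,4,5,7}: U {1,2,3,4,5,7}->{2,3,4,5,7}
Constraint 2 (Y != X) on D(Y)={2,4,7} D(X)={1,2,5,6}: no change
Constraint 3 (Y < X) on D(Y)={2,4,7} D(X)={1,2,5,6}: Y {2,4,7}->{2,4}; X {1,2,5,6}->{5,6}
So after all 3 constraints: D(X) = {5,6}

Answer: {5,6}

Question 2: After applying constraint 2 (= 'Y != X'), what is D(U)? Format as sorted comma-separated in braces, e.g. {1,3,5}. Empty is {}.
Constraint 1 (X < U) on D(X)={1,2,5,6} D(U)={1,2,3,4,5,7}: U {1,2,3,4,5,7}->{2,3,4,5,7}
Constraint 2 (Y != X) on D(Y)={2,4,7} D(X)={1,2,5,6}: no change
So after constraint 2: D(U) = {2,3,4,5,7}

Answer: {2,3,4,5,7}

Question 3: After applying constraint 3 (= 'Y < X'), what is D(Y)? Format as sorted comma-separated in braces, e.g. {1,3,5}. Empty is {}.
Constraint 1 (X < U) on D(X)={1,2,5,6} D(U)={1,2,3,4,5,7}: U {1,2,3,4,5,7}->{2,3,4,5,7}
Constraint 2 (Y != X) on D(Y)={2,4,7} D(X)={1,2,5,6}: no change
Constraint 3 (Y < X) on D(Y)={2,4,7} D(X)={1,2,5,6}: Y {2,4,7}->{2,4}; X {1,2,5,6}->{5,6}
So after constraint 3: D(Y) = {2,4}

Answer: {2,4}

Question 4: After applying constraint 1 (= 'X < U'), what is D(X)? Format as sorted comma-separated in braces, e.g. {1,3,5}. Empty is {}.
Answer: {1,2,5,6}

Derivation:
Constraint 1 (X < U) on D(X)={1,2,5,6} D(U)={1,2,3,4,5,7}: U {1,2,3,4,5,7}->{2,3,4,5,7}
So after constraint 1: D(X) = {1,2,5,6}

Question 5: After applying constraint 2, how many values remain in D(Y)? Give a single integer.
Answer: 3

Derivation:
Constraint 1 (X < U) on D(X)={1,2,5,6} D(U)={1,2,3,4,5,7}: U {1,2,3,4,5,7}->{2,3,4,5,7}
Constraint 2 (Y != X) on D(Y)={2,4,7} D(X)={1,2,5,6}: no change
So after constraint 2: D(Y)={2,4,7}, size = 3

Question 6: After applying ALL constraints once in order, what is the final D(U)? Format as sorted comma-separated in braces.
Answer: {2,3,4,5,7}

Derivation:
Constraint 1 (X < U) on D(X)={1,2,5,6} D(U)={1,2,3,4,5,7}: U {1,2,3,4,5,7}->{2,3,4,5,7}
Constraint 2 (Y != X) on D(Y)={2,4,7} D(X)={1,2,5,6}: no change
Constraint 3 (Y < X) on D(Y)={2,4,7} D(X)={1,2,5,6}: Y {2,4,7}->{2,4}; X {1,2,5,6}->{5,6}
So after all 3 constraints: D(U) = {2,3,4,5,7}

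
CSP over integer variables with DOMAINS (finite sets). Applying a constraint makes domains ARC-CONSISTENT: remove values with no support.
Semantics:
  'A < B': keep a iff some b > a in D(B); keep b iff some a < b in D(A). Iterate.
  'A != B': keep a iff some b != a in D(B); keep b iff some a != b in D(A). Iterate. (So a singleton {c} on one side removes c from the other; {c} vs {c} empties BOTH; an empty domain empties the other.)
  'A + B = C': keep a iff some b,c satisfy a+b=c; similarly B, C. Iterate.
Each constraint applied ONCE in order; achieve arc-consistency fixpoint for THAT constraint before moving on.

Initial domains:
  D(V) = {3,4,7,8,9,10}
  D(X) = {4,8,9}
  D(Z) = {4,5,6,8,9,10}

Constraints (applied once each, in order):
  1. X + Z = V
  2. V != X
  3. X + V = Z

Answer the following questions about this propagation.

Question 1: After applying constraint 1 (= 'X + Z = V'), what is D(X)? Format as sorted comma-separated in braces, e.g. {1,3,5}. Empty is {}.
Constraint 1 (X + Z = V) on D(X)={4,8,9} D(Z)={4,5,6,8,9,10} D(V)={3,4,7,8,9,10}: X {4,8,9}->{4}; Z {4,5,6,8,9,10}->{4,5,6}; V {3,4,7,8,9,10}->{8,9,10}
So after constraint 1: D(X) = {4}

Answer: {4}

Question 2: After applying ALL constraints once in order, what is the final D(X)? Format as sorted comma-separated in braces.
Constraint 1 (X + Z = V) on D(X)={4,8,9} D(Z)={4,5,6,8,9,10} D(V)={3,4,7,8,9,10}: X {4,8,9}->{4}; Z {4,5,6,8,9,10}->{4,5,6}; V {3,4,7,8,9,10}->{8,9,10}
Constraint 2 (V != X) on D(V)={8,9,10} D(X)={4}: no change
Constraint 3 (X + V = Z) on D(X)={4} D(V)={8,9,10} D(Z)={4,5,6}: X {4}->{}; V {8,9,10}->{}; Z {4,5,6}->{}
So after all 3 constraints: D(X) = {}

Answer: {}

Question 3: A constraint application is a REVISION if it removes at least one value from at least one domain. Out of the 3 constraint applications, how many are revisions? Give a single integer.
Answer: 2

Derivation:
Constraint 1 (X + Z = V) on D(X)={4,8,9} D(Z)={4,5,6,8,9,10} D(V)={3,4,7,8,9,10}: X {4,8,9}->{4}; Z {4,5,6,8,9,10}->{4,5,6}; V {3,4,7,8,9,10}->{8,9,10} => REVISION
Constraint 2 (V != X) on D(V)={8,9,10} D(X)={4}: no change => not a revision
Constraint 3 (X + V = Z) on D(X)={4} D(V)={8,9,10} D(Z)={4,5,6}: X {4}->{}; V {8,9,10}->{}; Z {4,5,6}->{} => REVISION
Total revisions = 2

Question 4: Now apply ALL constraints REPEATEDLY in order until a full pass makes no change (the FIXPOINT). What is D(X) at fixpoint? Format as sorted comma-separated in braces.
Answer: {}

Derivation:
pass 0 (initial): D(X)={4,8,9}
pass 1: V {3,4,7,8,9,10}->{}; X {4,8,9}->{}; Z {4,5,6,8,9,10}->{}
pass 2: no change
Fixpoint after 2 passes: D(X) = {}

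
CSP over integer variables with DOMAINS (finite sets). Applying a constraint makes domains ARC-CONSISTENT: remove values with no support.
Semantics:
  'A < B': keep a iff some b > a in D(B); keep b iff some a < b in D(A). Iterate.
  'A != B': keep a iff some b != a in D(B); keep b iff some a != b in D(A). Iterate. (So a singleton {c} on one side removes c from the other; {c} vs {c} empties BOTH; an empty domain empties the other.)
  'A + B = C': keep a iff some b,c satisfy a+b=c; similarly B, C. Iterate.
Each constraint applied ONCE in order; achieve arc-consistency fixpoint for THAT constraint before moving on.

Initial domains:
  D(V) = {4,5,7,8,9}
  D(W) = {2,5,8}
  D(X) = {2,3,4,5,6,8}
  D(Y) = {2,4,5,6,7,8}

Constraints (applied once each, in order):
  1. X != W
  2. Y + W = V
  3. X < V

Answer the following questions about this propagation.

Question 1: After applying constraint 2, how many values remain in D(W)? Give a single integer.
Answer: 2

Derivation:
Constraint 1 (X != W) on D(X)={2,3,4,5,6,8} D(W)={2,5,8}: no change
Constraint 2 (Y + W = V) on D(Y)={2,4,5,6,7,8} D(W)={2,5,8} D(V)={4,5,7,8,9}: Y {2,4,5,6,7,8}->{2,4,5,6,7}; W {2,5,8}->{2,5}; V {4,5,7,8,9}->{4,7,8,9}
So after constraint 2: D(W)={2,5}, size = 2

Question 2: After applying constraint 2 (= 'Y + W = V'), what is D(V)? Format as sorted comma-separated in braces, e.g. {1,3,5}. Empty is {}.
Constraint 1 (X != W) on D(X)={2,3,4,5,6,8} D(W)={2,5,8}: no change
Constraint 2 (Y + W = V) on D(Y)={2,4,5,6,7,8} D(W)={2,5,8} D(V)={4,5,7,8,9}: Y {2,4,5,6,7,8}->{2,4,5,6,7}; W {2,5,8}->{2,5}; V {4,5,7,8,9}->{4,7,8,9}
So after constraint 2: D(V) = {4,7,8,9}

Answer: {4,7,8,9}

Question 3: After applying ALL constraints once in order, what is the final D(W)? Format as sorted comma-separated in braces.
Answer: {2,5}

Derivation:
Constraint 1 (X != W) on D(X)={2,3,4,5,6,8} D(W)={2,5,8}: no change
Constraint 2 (Y + W = V) on D(Y)={2,4,5,6,7,8} D(W)={2,5,8} D(V)={4,5,7,8,9}: Y {2,4,5,6,7,8}->{2,4,5,6,7}; W {2,5,8}->{2,5}; V {4,5,7,8,9}->{4,7,8,9}
Constraint 3 (X < V) on D(X)={2,3,4,5,6,8} D(V)={4,7,8,9}: no change
So after all 3 constraints: D(W) = {2,5}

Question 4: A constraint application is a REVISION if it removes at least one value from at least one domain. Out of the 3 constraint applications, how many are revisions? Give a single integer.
Answer: 1

Derivation:
Constraint 1 (X != W) on D(X)={2,3,4,5,6,8} D(W)={2,5,8}: no change => not a revision
Constraint 2 (Y + W = V) on D(Y)={2,4,5,6,7,8} D(W)={2,5,8} D(V)={4,5,7,8,9}: Y {2,4,5,6,7,8}->{2,4,5,6,7}; W {2,5,8}->{2,5}; V {4,5,7,8,9}->{4,7,8,9} => REVISION
Constraint 3 (X < V) on D(X)={2,3,4,5,6,8} D(V)={4,7,8,9}: no change => not a revision
Total revisions = 1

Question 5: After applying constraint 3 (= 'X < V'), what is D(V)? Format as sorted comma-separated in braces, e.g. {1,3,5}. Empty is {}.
Answer: {4,7,8,9}

Derivation:
Constraint 1 (X != W) on D(X)={2,3,4,5,6,8} D(W)={2,5,8}: no change
Constraint 2 (Y + W = V) on D(Y)={2,4,5,6,7,8} D(W)={2,5,8} D(V)={4,5,7,8,9}: Y {2,4,5,6,7,8}->{2,4,5,6,7}; W {2,5,8}->{2,5}; V {4,5,7,8,9}->{4,7,8,9}
Constraint 3 (X < V) on D(X)={2,3,4,5,6,8} D(V)={4,7,8,9}: no change
So after constraint 3: D(V) = {4,7,8,9}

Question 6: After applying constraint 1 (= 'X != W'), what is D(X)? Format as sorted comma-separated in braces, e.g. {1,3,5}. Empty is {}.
Constraint 1 (X != W) on D(X)={2,3,4,5,6,8} D(W)={2,5,8}: no change
So after constraint 1: D(X) = {2,3,4,5,6,8}

Answer: {2,3,4,5,6,8}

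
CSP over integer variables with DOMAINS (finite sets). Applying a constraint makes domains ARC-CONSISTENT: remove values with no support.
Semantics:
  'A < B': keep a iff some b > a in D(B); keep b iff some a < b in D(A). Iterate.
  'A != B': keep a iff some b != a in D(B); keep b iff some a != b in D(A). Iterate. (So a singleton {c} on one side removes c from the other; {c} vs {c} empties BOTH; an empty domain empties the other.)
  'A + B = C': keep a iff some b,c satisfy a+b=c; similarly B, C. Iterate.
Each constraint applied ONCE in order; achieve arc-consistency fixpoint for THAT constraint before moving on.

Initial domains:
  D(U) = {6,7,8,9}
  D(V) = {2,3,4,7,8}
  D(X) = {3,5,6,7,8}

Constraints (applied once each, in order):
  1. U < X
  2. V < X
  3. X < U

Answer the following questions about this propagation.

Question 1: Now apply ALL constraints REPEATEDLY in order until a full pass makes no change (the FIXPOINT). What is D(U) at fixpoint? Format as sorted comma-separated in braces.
Answer: {}

Derivation:
pass 0 (initial): D(U)={6,7,8,9}
pass 1: U {6,7,8,9}->{}; V {2,3,4,7,8}->{2,3,4,7}; X {3,5,6,7,8}->{}
pass 2: V {2,3,4,7}->{}
pass 3: no change
Fixpoint after 3 passes: D(U) = {}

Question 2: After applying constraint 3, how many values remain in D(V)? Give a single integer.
Constraint 1 (U < X) on D(U)={6,7,8,9} D(X)={3,5,6,7,8}: U {6,7,8,9}->{6,7}; X {3,5,6,7,8}->{7,8}
Constraint 2 (V < X) on D(V)={2,3,4,7,8} D(X)={7,8}: V {2,3,4,7,8}->{2,3,4,7}
Constraint 3 (X < U) on D(X)={7,8} D(U)={6,7}: X {7,8}->{}; U {6,7}->{}
So after constraint 3: D(V)={2,3,4,7}, size = 4

Answer: 4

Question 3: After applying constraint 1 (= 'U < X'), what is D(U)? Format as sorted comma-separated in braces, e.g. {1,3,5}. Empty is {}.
Answer: {6,7}

Derivation:
Constraint 1 (U < X) on D(U)={6,7,8,9} D(X)={3,5,6,7,8}: U {6,7,8,9}->{6,7}; X {3,5,6,7,8}->{7,8}
So after constraint 1: D(U) = {6,7}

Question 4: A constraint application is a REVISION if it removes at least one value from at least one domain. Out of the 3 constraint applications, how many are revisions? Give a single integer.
Constraint 1 (U < X) on D(U)={6,7,8,9} D(X)={3,5,6,7,8}: U {6,7,8,9}->{6,7}; X {3,5,6,7,8}->{7,8} => REVISION
Constraint 2 (V < X) on D(V)={2,3,4,7,8} D(X)={7,8}: V {2,3,4,7,8}->{2,3,4,7} => REVISION
Constraint 3 (X < U) on D(X)={7,8} D(U)={6,7}: X {7,8}->{}; U {6,7}->{} => REVISION
Total revisions = 3

Answer: 3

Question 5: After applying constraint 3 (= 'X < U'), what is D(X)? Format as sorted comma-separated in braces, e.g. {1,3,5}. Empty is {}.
Constraint 1 (U < X) on D(U)={6,7,8,9} D(X)={3,5,6,7,8}: U {6,7,8,9}->{6,7}; X {3,5,6,7,8}->{7,8}
Constraint 2 (V < X) on D(V)={2,3,4,7,8} D(X)={7,8}: V {2,3,4,7,8}->{2,3,4,7}
Constraint 3 (X < U) on D(X)={7,8} D(U)={6,7}: X {7,8}->{}; U {6,7}->{}
So after constraint 3: D(X) = {}

Answer: {}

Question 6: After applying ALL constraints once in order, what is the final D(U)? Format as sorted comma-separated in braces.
Answer: {}

Derivation:
Constraint 1 (U < X) on D(U)={6,7,8,9} D(X)={3,5,6,7,8}: U {6,7,8,9}->{6,7}; X {3,5,6,7,8}->{7,8}
Constraint 2 (V < X) on D(V)={2,3,4,7,8} D(X)={7,8}: V {2,3,4,7,8}->{2,3,4,7}
Constraint 3 (X < U) on D(X)={7,8} D(U)={6,7}: X {7,8}->{}; U {6,7}->{}
So after all 3 constraints: D(U) = {}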